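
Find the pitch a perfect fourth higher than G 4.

C 5

Counting four letter names up from G lands on C.
Moving 5 semitones up from G4 (the size of a perfect fourth) reaches C5.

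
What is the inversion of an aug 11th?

First reduce the compound augmented eleventh to its simple form, an augmented fourth.
Interval numbers invert to sum to nine: 4 + 5 = 9, so a fourth inverts to a fifth.
Quality inverts too: augmented becomes diminished. That makes the inversion a diminished fifth.

diminished fifth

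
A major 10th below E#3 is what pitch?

C#2

Three letters down from E (plus an octave) reaches C.
A major tenth is 16 semitones; 16 semitones down from E#3 gives C#2.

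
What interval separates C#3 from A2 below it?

M3

Descending from C#3 to A2 is the same interval as ascending A2 to C#3.
A to C spans three letter names (A-B-C), so the interval is some kind of third.
The major third spans 4 semitones, and A2 to C#3 is exactly 4 semitones — so this is a major third.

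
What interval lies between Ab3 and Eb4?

perfect fifth

A to E spans five letter names (A-B-C-D-E) — that makes it a fifth of some quality.
Ab3 to Eb4 is 7 semitones, matching the perfect fifth exactly, so the quality is perfect.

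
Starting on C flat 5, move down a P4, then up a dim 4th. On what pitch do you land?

Cb5 down a perfect fourth → Gb4 (5 semitones).
A diminished fourth up from Gb4 is Cbb5.

C double-flat 5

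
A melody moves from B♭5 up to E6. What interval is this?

B to E spans four letter names (B-C-D-E): a fourth.
The perfect fourth is 5 semitones; here we have 6, one semitone wider: augmented.

augmented fourth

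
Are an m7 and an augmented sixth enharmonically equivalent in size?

Yes

Both span 10 semitones: a minor seventh and an augmented sixth are the same chromatic distance.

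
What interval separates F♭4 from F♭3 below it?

P8

Descending from Fb4 to Fb3 is the same interval as ascending Fb3 to Fb4.
F to F is the same letter name, plus an octave — that makes it an octave of some quality.
The perfect octave spans 12 semitones, and Fb3 to Fb4 is exactly 12 semitones — so this is a perfect octave.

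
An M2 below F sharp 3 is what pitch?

Two letter names down from F: E.
A major second is 2 semitones; 2 semitones down from F#3 gives E3.

E 3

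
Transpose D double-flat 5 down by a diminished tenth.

Three letters down from D (plus an octave) reaches B.
A diminished tenth is 14 semitones; 14 semitones down from Dbb5 gives Bb3.

B flat 3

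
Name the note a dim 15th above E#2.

A fifteenth keeps the letter name E, two octaves up from E.
A diminished fifteenth spans 23 semitones, so from E#2 the target pitch is E4.

E4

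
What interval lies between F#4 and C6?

diminished twelfth

F to C spans five letter names (F-G-A-B-C), plus an octave, so the interval is some kind of twelfth.
The perfect twelfth is 19 semitones; here we have 18, one semitone narrower: diminished.
(Equivalently, a compound diminished fifth: a diminished fifth plus an octave.)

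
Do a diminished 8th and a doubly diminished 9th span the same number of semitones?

Yes

A diminished octave spans 11 semitones, and a doubly diminished ninth also spans 11 semitones — they're enharmonic.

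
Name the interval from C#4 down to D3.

M7

Descending from C#4 to D3 is the same interval as ascending D3 to C#4.
D to C spans seven letter names (D-E-F-G-A-B-C): a seventh.
D3 to C#4 is 11 semitones, matching the major seventh exactly, so the quality is major.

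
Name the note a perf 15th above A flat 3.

The letter stays A (same as the start), shifted two octaves up.
A perfect fifteenth is 24 semitones; 24 semitones up from Ab3 gives Ab5.

A flat 5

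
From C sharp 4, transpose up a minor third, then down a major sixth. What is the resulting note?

C#4 up a minor third → E4 (3 semitones).
A major sixth down from E4 is G3.

G 3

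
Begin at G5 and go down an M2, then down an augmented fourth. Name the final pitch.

A major second down from G5 is F5.
F5 down an augmented fourth → Cb5 (6 semitones).

Cb5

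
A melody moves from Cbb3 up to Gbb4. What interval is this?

C to G spans five letter names (C-D-E-F-G), plus an octave: a twelfth.
Cbb3 to Gbb4 is 19 semitones, matching the perfect twelfth exactly, so the quality is perfect.
(Equivalently, a compound perfect fifth: a perfect fifth plus an octave.)

P12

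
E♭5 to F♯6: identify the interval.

E to F spans two letter names (E-F), plus an octave: a ninth.
The major ninth is 14 semitones; here we have 15, one semitone wider: augmented.
(Equivalently, a compound augmented second: an augmented second plus an octave.)

augmented 9th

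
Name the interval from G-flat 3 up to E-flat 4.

major sixth

G to E spans six letter names (G-A-B-C-D-E) — that makes it a sixth of some quality.
The major sixth spans 9 semitones, and Gb3 to Eb4 is exactly 9 semitones — so this is a major sixth.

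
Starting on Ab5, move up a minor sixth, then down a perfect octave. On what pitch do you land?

Fb5

A minor sixth up from Ab5 is Fb6.
A perfect octave down from Fb6 is Fb5.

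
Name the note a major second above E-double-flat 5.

Counting two letter names up from E lands on F.
Moving 2 semitones up from Ebb5 (the size of a major second) reaches Fb5.

F-flat 5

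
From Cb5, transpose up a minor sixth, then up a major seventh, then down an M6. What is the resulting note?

Cb5 up a minor sixth → Abb5 (8 semitones).
Abb5 up a major seventh → Gb6 (11 semitones).
Gb6 down a major sixth → Bbb5 (9 semitones).

Bbb5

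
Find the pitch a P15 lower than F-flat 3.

F-flat 1

For a fifteenth the letter name doesn't change: still F, two octaves down.
Moving 24 semitones down from Fb3 (the size of a perfect fifteenth) reaches Fb1.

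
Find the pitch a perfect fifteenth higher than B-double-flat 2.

B-double-flat 4

For a fifteenth the letter name doesn't change: still B, two octaves up.
Moving 24 semitones up from Bbb2 (the size of a perfect fifteenth) reaches Bbb4.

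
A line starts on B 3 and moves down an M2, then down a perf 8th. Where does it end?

A 2

Down a major second from B3: A3 (2 semitones down).
A perfect octave down from A3 is A2.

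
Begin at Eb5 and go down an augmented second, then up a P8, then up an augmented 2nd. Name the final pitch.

Down an augmented second from Eb5: Dbb5 (3 semitones down).
A perfect octave up from Dbb5 is Dbb6.
Dbb6 up an augmented second → Eb6 (3 semitones).

Eb6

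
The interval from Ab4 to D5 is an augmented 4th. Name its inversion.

Inverted interval numbers add to nine, so a fourth pairs with a fifth (4 + 5 = 9).
The quality also flips — augmented becomes diminished — giving a diminished fifth.

diminished 5th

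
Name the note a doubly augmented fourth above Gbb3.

Counting four letter names up from G lands on C.
Moving 7 semitones up from Gbb3 (the size of a doubly augmented fourth) reaches C4.

C4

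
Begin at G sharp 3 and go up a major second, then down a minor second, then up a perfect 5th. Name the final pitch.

D double-sharp 4

A major second up from G#3 is A#3.
Down a minor second from A#3: G##3 (1 semitone down).
A perfect fifth up from G##3 is D##4.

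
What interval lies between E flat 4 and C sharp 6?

augmented thirteenth

E to C spans six letter names (E-F-G-A-B-C), plus an octave — that makes it a thirteenth of some quality.
Eb4 to C#6 spans 22 semitones — one semitone wider than the major thirteenth (21) — giving an augmented thirteenth.
(Equivalently, a compound augmented sixth: an augmented sixth plus an octave.)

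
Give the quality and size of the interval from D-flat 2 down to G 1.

Descending from Db2 to G1 is the same interval as ascending G1 to Db2.
G to D spans five letter names (G-A-B-C-D), so the interval is some kind of fifth.
G1 to Db2 spans 6 semitones — one semitone narrower than the perfect fifth (7) — giving a diminished fifth.

diminished fifth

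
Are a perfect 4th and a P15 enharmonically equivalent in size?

No

5 semitones (perfect fourth) vs 24 semitones (perfect fifteenth): not equal.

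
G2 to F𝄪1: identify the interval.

Descending from G2 to F##1 is the same interval as ascending F##1 to G2.
F to G spans two letter names (F-G), plus an octave: a ninth.
A major ninth would be 14 semitones; F##1 to G2 is 12, two semitones narrower, so the interval is diminished.

diminished ninth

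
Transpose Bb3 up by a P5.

Five letter names up from B: F.
A perfect fifth spans 7 semitones, so from Bb3 the target pitch is F4.

F4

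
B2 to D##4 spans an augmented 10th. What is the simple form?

augmented third

Each octave removed subtracts seven from the number: 10 − 7 = 3.
Quality carries through unchanged, so the simple form is an augmented third.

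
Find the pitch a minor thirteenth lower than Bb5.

Six letters down from B (plus an octave) reaches D.
Moving 20 semitones down from Bb5 (the size of a minor thirteenth) reaches D4.

D4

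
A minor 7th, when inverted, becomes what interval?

M2

Interval numbers invert to sum to nine: 7 + 2 = 9, so a seventh inverts to a second.
And minor becomes major under inversion, so we get a major second.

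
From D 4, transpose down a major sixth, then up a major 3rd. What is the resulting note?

A 3

Down a major sixth from D4: F3 (9 semitones down).
F3 up a major third → A3 (4 semitones).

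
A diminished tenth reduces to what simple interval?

Subtracting seven from the interval number removes an octave: 10 − 7 = 3.
Quality carries through unchanged, so the simple form is a diminished third.

d3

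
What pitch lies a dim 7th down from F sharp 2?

The seventh takes the letter from F down to G.
Moving 9 semitones down from F#2 (the size of a diminished seventh) reaches G##1.

G double-sharp 1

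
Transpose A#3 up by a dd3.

Counting three letter names up from A lands on C.
A doubly diminished third spans 1 semitone, so from A#3 the target pitch is Cb4.

Cb4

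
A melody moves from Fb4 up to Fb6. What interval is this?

perfect fifteenth

F to F is the same letter name, plus 2 octaves: a fifteenth.
Fb4 to Fb6 is 24 semitones, matching the perfect fifteenth exactly, so the quality is perfect.
(Equivalently, a compound perfect octave: a perfect octave plus an octave.)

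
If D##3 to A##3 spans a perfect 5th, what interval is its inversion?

P4

Inverted interval numbers add to nine, so a fifth pairs with a fourth (5 + 4 = 9).
Quality inverts too: perfect stays perfect. That makes the inversion a perfect fourth.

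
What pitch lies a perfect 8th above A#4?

A#5

For an octave the letter name doesn't change: still A, an octave up.
A perfect octave is 12 semitones; 12 semitones up from A#4 gives A#5.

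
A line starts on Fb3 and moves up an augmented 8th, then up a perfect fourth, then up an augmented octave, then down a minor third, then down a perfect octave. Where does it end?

G#4

An augmented octave up from Fb3 is F4.
Up a perfect fourth from F4: Bb4 (5 semitones up).
Up an augmented octave from Bb4: B5 (13 semitones up).
A minor third down from B5 is G#5.
A perfect octave down from G#5 is G#4.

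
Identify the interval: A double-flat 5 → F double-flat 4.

major tenth

Descending from Abb5 to Fbb4 is the same interval as ascending Fbb4 to Abb5.
F to A spans three letter names (F-G-A), plus an octave, so the interval is some kind of tenth.
Counting semitones, Fbb4→Abb5 is 16, which is the major tenth.
(Equivalently, a compound major third: a major third plus an octave.)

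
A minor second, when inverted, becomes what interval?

The rule of nine gives the new number: 9 − 2 = 7, so a second becomes a seventh.
And minor becomes major under inversion, so we get a major seventh.

major seventh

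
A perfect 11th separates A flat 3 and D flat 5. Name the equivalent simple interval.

perfect fourth

Subtracting seven from the interval number removes an octave: 11 − 7 = 4.
Quality carries through unchanged, so the simple form is a perfect fourth.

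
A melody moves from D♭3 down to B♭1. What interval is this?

Descending from Db3 to Bb1 is the same interval as ascending Bb1 to Db3.
B to D spans three letter names (B-C-D), plus an octave — that makes it a tenth of some quality.
At 15 semitones, Bb1→Db3 falls one short of a major tenth: minor.
(Equivalently, a compound minor third: a minor third plus an octave.)

minor tenth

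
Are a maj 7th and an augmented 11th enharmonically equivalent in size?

A major seventh spans 11 semitones; an augmented eleventh spans 18 semitones. They differ by 7.

No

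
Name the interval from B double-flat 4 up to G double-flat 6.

minor thirteenth

B to G spans six letter names (B-C-D-E-F-G), plus an octave, so the interval is some kind of thirteenth.
At 20 semitones, Bbb4→Gbb6 falls one short of a major thirteenth: minor.
(Equivalently, a compound minor sixth: a minor sixth plus an octave.)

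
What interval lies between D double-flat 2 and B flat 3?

A13

D to B spans six letter names (D-E-F-G-A-B), plus an octave — that makes it a thirteenth of some quality.
Dbb2 to Bb3 spans 22 semitones — one semitone wider than the major thirteenth (21) — giving an augmented thirteenth.
(Equivalently, a compound augmented sixth: an augmented sixth plus an octave.)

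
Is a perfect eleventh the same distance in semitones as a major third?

No

A perfect eleventh spans 17 semitones; a major third spans 4 semitones. They differ by 13.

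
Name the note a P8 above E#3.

For an octave the letter name doesn't change: still E, an octave up.
A perfect octave is 12 semitones; 12 semitones up from E#3 gives E#4.

E#4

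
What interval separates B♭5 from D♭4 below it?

major thirteenth

Descending from Bb5 to Db4 is the same interval as ascending Db4 to Bb5.
D to B spans six letter names (D-E-F-G-A-B), plus an octave, so the interval is some kind of thirteenth.
Counting semitones, Db4→Bb5 is 21, which is the major thirteenth.
(Equivalently, a compound major sixth: a major sixth plus an octave.)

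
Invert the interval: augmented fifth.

diminished 4th

Inverted interval numbers add to nine, so a fifth pairs with a fourth (5 + 4 = 9).
Quality inverts too: augmented becomes diminished. That makes the inversion a diminished fourth.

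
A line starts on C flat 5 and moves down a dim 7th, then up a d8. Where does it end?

D flat 5

Down a diminished seventh from Cb5: D4 (9 semitones down).
D4 up a diminished octave → Db5 (11 semitones).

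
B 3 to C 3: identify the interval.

major seventh

Descending from B3 to C3 is the same interval as ascending C3 to B3.
C to B spans seven letter names (C-D-E-F-G-A-B): a seventh.
C3 to B3 is 11 semitones, matching the major seventh exactly, so the quality is major.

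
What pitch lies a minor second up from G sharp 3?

A 3

Counting two letter names up from G lands on A.
Moving 1 semitone up from G#3 (the size of a minor second) reaches A3.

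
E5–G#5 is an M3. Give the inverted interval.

Interval numbers invert to sum to nine: 3 + 6 = 9, so a third inverts to a sixth.
And major becomes minor under inversion, so we get a minor sixth.

minor 6th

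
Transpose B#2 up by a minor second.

C#3

The second takes the letter from B up to C.
A minor second is 1 semitone; 1 semitone up from B#2 gives C#3.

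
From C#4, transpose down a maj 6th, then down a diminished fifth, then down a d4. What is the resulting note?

A major sixth down from C#4 is E3.
Down a diminished fifth from E3: A#2 (6 semitones down).
A#2 down a diminished fourth → E##2 (4 semitones).

E##2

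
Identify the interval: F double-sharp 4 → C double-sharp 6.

F to C spans five letter names (F-G-A-B-C), plus an octave, so the interval is some kind of twelfth.
F##4 to C##6 is 19 semitones, matching the perfect twelfth exactly, so the quality is perfect.
(Equivalently, a compound perfect fifth: a perfect fifth plus an octave.)

perfect twelfth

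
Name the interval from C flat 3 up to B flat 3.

C to B spans seven letter names (C-D-E-F-G-A-B) — that makes it a seventh of some quality.
Cb3 to Bb3 is 11 semitones, matching the major seventh exactly, so the quality is major.

major seventh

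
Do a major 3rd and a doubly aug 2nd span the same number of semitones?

Yes

A major third = 4 semitones = a doubly augmented second; enharmonically equal.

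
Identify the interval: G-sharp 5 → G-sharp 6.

perfect 8th

G to G is the same letter name, plus an octave — that makes it an octave of some quality.
Counting semitones, G#5→G#6 is 12, which is the perfect octave.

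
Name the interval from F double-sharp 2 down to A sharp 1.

Descending from F##2 to A#1 is the same interval as ascending A#1 to F##2.
A to F spans six letter names (A-B-C-D-E-F), so the interval is some kind of sixth.
The major sixth spans 9 semitones, and A#1 to F##2 is exactly 9 semitones — so this is a major sixth.

major 6th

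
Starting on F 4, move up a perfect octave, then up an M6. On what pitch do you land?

D 6

A perfect octave up from F4 is F5.
A major sixth up from F5 is D6.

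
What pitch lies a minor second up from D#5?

E5

Counting two letter names up from D lands on E.
A minor second is 1 semitone; 1 semitone up from D#5 gives E5.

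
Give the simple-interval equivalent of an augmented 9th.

Take out an octave (7 from the number): 9 − 7 = 2.
So an augmented ninth is an octave plus an augmented second. The quality is unchanged.

augmented second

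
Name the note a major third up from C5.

The third takes the letter from C up to E.
A major third is 4 semitones; 4 semitones up from C5 gives E5.

E5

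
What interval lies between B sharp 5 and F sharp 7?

B to F spans five letter names (B-C-D-E-F), plus an octave: a twelfth.
A perfect twelfth would be 19 semitones; B#5 to F#7 is 18, one semitone narrower, so the interval is diminished.
(Equivalently, a compound diminished fifth: a diminished fifth plus an octave.)

diminished 12th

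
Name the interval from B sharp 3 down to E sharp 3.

perfect fifth

Descending from B#3 to E#3 is the same interval as ascending E#3 to B#3.
E to B spans five letter names (E-F-G-A-B), so the interval is some kind of fifth.
Counting semitones, E#3→B#3 is 7, which is the perfect fifth.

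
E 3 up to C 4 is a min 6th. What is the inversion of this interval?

Interval numbers invert to sum to nine: 6 + 3 = 9, so a sixth inverts to a third.
And minor becomes major under inversion, so we get a major third.

M3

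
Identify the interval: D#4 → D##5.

D to D is the same letter name, plus an octave, so the interval is some kind of octave.
D#4 to D##5 spans 13 semitones — one semitone wider than the perfect octave (12) — giving an augmented octave.

augmented 8th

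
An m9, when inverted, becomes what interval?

major 7th

First reduce the compound minor ninth to its simple form, a minor second.
Inverted interval numbers add to nine, so a second pairs with a seventh (2 + 7 = 9).
Quality inverts too: minor becomes major. That makes the inversion a major seventh.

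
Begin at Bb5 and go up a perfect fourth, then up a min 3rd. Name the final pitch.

Bb5 up a perfect fourth → Eb6 (5 semitones).
Eb6 up a minor third → Gb6 (3 semitones).

Gb6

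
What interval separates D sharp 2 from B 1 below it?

major 3rd

Descending from D#2 to B1 is the same interval as ascending B1 to D#2.
B to D spans three letter names (B-C-D): a third.
B1 to D#2 is 4 semitones, matching the major third exactly, so the quality is major.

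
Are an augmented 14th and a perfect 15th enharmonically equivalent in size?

Yes

An augmented fourteenth spans 24 semitones, and a perfect fifteenth also spans 24 semitones — they're enharmonic.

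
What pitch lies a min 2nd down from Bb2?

Two letter names down from B: A.
Moving 1 semitone down from Bb2 (the size of a minor second) reaches A2.

A2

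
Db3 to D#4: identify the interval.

doubly augmented octave

D to D is the same letter name, plus an octave: an octave.
A perfect octave would be 12 semitones; Db3 to D#4 is 14, two semitones wider, so the interval is doubly augmented.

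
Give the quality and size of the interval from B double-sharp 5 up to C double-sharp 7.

B to C spans two letter names (B-C), plus an octave — that makes it a ninth of some quality.
B##5 to C##7 is 13 semitones, a half step short of the major ninth (14), so this is minor.
(Equivalently, a compound minor second: a minor second plus an octave.)

m9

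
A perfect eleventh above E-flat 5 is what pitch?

A-flat 6

Counting four letter names plus an octave up from E lands on A.
A perfect eleventh is 17 semitones; 17 semitones up from Eb5 gives Ab6.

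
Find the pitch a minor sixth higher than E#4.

Six letter names up from E: C.
A minor sixth is 8 semitones; 8 semitones up from E#4 gives C#5.

C#5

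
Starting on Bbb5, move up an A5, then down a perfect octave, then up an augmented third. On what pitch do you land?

Bbb5 up an augmented fifth → F6 (8 semitones).
Down a perfect octave from F6: F5 (12 semitones down).
An augmented third up from F5 is A#5.

A#5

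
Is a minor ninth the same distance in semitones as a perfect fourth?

A minor ninth spans 13 semitones; a perfect fourth spans 5 semitones. They differ by 8.

No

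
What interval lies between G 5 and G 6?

perfect octave

G to G is the same letter name, plus an octave, so the interval is some kind of octave.
Counting semitones, G5→G6 is 12, which is the perfect octave.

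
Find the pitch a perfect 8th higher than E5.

E6

For an octave the letter name doesn't change: still E, an octave up.
A perfect octave spans 12 semitones, so from E5 the target pitch is E6.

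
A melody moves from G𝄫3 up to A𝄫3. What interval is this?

major 2nd

G to A spans two letter names (G-A) — that makes it a second of some quality.
The major second spans 2 semitones, and Gbb3 to Abb3 is exactly 2 semitones — so this is a major second.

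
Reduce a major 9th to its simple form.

Each octave removed subtracts seven from the number: 9 − 7 = 2.
So a major ninth is an octave plus a major second. The quality is unchanged.

major 2nd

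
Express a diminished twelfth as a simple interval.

diminished fifth

Subtracting seven from the interval number removes an octave: 12 − 7 = 5.
Quality carries through unchanged, so the simple form is a diminished fifth.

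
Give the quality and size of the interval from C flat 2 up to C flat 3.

perfect octave

C to C is the same letter name, plus an octave: an octave.
Counting semitones, Cb2→Cb3 is 12, which is the perfect octave.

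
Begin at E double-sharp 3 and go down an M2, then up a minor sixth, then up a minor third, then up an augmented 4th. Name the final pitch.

Down a major second from E##3: D##3 (2 semitones down).
A minor sixth up from D##3 is B#3.
B#3 up a minor third → D#4 (3 semitones).
D#4 up an augmented fourth → G##4 (6 semitones).

G double-sharp 4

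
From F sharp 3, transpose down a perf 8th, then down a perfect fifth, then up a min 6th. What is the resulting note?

G 2

Down a perfect octave from F#3: F#2 (12 semitones down).
F#2 down a perfect fifth → B1 (7 semitones).
B1 up a minor sixth → G2 (8 semitones).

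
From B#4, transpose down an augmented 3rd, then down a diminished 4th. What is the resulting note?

Down an augmented third from B#4: G4 (5 semitones down).
G4 down a diminished fourth → D#4 (4 semitones).

D#4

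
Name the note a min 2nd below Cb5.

The second takes the letter from C down to B.
A minor second is 1 semitone; 1 semitone down from Cb5 gives Bb4.

Bb4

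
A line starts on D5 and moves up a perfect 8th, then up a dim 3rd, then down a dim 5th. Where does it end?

Up a perfect octave from D5: D6 (12 semitones up).
Up a diminished third from D6: Fb6 (2 semitones up).
Down a diminished fifth from Fb6: Bb5 (6 semitones down).

Bb5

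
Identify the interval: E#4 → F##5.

E to F spans two letter names (E-F), plus an octave, so the interval is some kind of ninth.
Counting semitones, E#4→F##5 is 14, which is the major ninth.
(Equivalently, a compound major second: a major second plus an octave.)

major ninth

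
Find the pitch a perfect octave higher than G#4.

G#5

An octave keeps the letter name G, an octave up from G.
A perfect octave is 12 semitones; 12 semitones up from G#4 gives G#5.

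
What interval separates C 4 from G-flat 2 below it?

augmented eleventh

Descending from C4 to Gb2 is the same interval as ascending Gb2 to C4.
G to C spans four letter names (G-A-B-C), plus an octave — that makes it an eleventh of some quality.
A perfect eleventh would be 17 semitones; Gb2 to C4 is 18, one semitone wider, so the interval is augmented.
(Equivalently, a compound augmented fourth: an augmented fourth plus an octave.)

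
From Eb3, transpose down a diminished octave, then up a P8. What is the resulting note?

Eb3 down a diminished octave → E2 (11 semitones).
A perfect octave up from E2 is E3.

E3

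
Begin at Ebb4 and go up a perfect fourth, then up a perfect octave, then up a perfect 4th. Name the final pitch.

Dbb6

Ebb4 up a perfect fourth → Abb4 (5 semitones).
Up a perfect octave from Abb4: Abb5 (12 semitones up).
Up a perfect fourth from Abb5: Dbb6 (5 semitones up).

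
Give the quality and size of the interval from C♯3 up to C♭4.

doubly diminished octave

C to C is the same letter name, plus an octave: an octave.
A perfect octave would be 12 semitones; C#3 to Cb4 is 10, two semitones narrower, so the interval is doubly diminished.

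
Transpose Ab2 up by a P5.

Eb3

Five letter names up from A: E.
A perfect fifth is 7 semitones; 7 semitones up from Ab2 gives Eb3.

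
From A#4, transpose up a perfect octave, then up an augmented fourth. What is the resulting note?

D##6

Up a perfect octave from A#4: A#5 (12 semitones up).
A#5 up an augmented fourth → D##6 (6 semitones).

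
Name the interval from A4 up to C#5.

major third

A to C spans three letter names (A-B-C) — that makes it a third of some quality.
Counting semitones, A4→C#5 is 4, which is the major third.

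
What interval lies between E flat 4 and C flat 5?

minor 6th

E to C spans six letter names (E-F-G-A-B-C) — that makes it a sixth of some quality.
At 8 semitones, Eb4→Cb5 falls one short of a major sixth: minor.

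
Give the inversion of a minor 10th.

major sixth

First reduce the compound minor tenth to its simple form, a minor third.
Interval numbers invert to sum to nine: 3 + 6 = 9, so a third inverts to a sixth.
The quality also flips — minor becomes major — giving a major sixth.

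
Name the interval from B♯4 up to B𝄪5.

B to B is the same letter name, plus an octave, so the interval is some kind of octave.
B#4 to B##5 spans 13 semitones — one semitone wider than the perfect octave (12) — giving an augmented octave.

A8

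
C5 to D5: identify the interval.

C to D spans two letter names (C-D): a second.
C5 to D5 is 2 semitones, matching the major second exactly, so the quality is major.

major second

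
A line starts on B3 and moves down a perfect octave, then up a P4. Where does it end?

E3

B3 down a perfect octave → B2 (12 semitones).
A perfect fourth up from B2 is E3.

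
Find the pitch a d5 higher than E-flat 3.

Five letter names up from E: B.
Moving 6 semitones up from Eb3 (the size of a diminished fifth) reaches Bbb3.

B-double-flat 3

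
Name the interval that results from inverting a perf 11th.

P5

First reduce the compound perfect eleventh to its simple form, a perfect fourth.
Inverted interval numbers add to nine, so a fourth pairs with a fifth (4 + 5 = 9).
The quality also flips — perfect stays perfect — giving a perfect fifth.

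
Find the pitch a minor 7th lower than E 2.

Counting seven letter names down from E lands on F.
A minor seventh spans 10 semitones, so from E2 the target pitch is F#1.

F sharp 1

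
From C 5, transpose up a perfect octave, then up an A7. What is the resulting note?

Up a perfect octave from C5: C6 (12 semitones up).
Up an augmented seventh from C6: B#6 (12 semitones up).

B sharp 6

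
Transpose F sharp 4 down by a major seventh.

G 3

Seven letter names down from F: G.
Moving 11 semitones down from F#4 (the size of a major seventh) reaches G3.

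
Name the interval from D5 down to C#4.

Descending from D5 to C#4 is the same interval as ascending C#4 to D5.
C to D spans two letter names (C-D), plus an octave — that makes it a ninth of some quality.
At 13 semitones, C#4→D5 falls one short of a major ninth: minor.
(Equivalently, a compound minor second: a minor second plus an octave.)

minor 9th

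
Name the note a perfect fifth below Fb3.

The fifth takes the letter from F down to B.
Moving 7 semitones down from Fb3 (the size of a perfect fifth) reaches Bbb2.

Bbb2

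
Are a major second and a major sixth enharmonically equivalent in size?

No

A major second is 2 semitones but a major sixth is 9 semitones — different sizes.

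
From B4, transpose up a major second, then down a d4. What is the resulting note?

G##4

Up a major second from B4: C#5 (2 semitones up).
A diminished fourth down from C#5 is G##4.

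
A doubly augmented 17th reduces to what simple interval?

Subtracting seven from the interval number removes an octave: 17 − 14 = 3.
That makes a doubly augmented seventeenth a compound doubly augmented third — 2 octaves plus a doubly augmented third.

AA3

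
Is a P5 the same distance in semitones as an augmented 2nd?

No

A perfect fifth is 7 semitones but an augmented second is 3 semitones — different sizes.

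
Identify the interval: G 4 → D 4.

perfect 4th

Descending from G4 to D4 is the same interval as ascending D4 to G4.
D to G spans four letter names (D-E-F-G) — that makes it a fourth of some quality.
The perfect fourth spans 5 semitones, and D4 to G4 is exactly 5 semitones — so this is a perfect fourth.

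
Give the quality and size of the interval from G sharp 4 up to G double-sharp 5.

A8

G to G is the same letter name, plus an octave: an octave.
G#4 to G##5 spans 13 semitones — one semitone wider than the perfect octave (12) — giving an augmented octave.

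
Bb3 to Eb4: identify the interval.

P4

B to E spans four letter names (B-C-D-E), so the interval is some kind of fourth.
Bb3 to Eb4 is 5 semitones, matching the perfect fourth exactly, so the quality is perfect.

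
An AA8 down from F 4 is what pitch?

F-double-flat 3

For an octave the letter name doesn't change: still F, an octave down.
Moving 14 semitones down from F4 (the size of a doubly augmented octave) reaches Fbb3.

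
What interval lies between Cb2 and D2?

A2

C to D spans two letter names (C-D), so the interval is some kind of second.
Cb2 to D2 spans 3 semitones — one semitone wider than the major second (2) — giving an augmented second.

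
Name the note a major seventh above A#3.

G##4

Counting seven letter names up from A lands on G.
Moving 11 semitones up from A#3 (the size of a major seventh) reaches G##4.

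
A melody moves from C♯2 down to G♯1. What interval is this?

perfect 4th

Descending from C#2 to G#1 is the same interval as ascending G#1 to C#2.
G to C spans four letter names (G-A-B-C), so the interval is some kind of fourth.
The perfect fourth spans 5 semitones, and G#1 to C#2 is exactly 5 semitones — so this is a perfect fourth.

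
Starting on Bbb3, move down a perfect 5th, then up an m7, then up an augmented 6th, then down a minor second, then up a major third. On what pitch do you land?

C#5

A perfect fifth down from Bbb3 is Ebb3.
Up a minor seventh from Ebb3: Dbb4 (10 semitones up).
An augmented sixth up from Dbb4 is Bb4.
Down a minor second from Bb4: A4 (1 semitone down).
A major third up from A4 is C#5.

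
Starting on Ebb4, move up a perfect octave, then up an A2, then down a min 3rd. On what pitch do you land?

Ebb4 up a perfect octave → Ebb5 (12 semitones).
Up an augmented second from Ebb5: F5 (3 semitones up).
A minor third down from F5 is D5.

D5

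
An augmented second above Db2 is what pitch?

Two letter names up from D: E.
Moving 3 semitones up from Db2 (the size of an augmented second) reaches E2.

E2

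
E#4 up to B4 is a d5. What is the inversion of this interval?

Interval numbers invert to sum to nine: 5 + 4 = 9, so a fifth inverts to a fourth.
The quality also flips — diminished becomes augmented — giving an augmented fourth.

augmented 4th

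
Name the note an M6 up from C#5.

A#5

Counting six letter names up from C lands on A.
Moving 9 semitones up from C#5 (the size of a major sixth) reaches A#5.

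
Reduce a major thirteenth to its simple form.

Subtracting seven from the interval number removes an octave: 13 − 7 = 6.
Quality carries through unchanged, so the simple form is a major sixth.

major sixth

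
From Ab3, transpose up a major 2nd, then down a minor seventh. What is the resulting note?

C3

Ab3 up a major second → Bb3 (2 semitones).
Bb3 down a minor seventh → C3 (10 semitones).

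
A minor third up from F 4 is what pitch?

A-flat 4

Three letter names up from F: A.
A minor third spans 3 semitones, so from F4 the target pitch is Ab4.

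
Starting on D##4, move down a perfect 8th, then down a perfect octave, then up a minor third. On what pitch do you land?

D##4 down a perfect octave → D##3 (12 semitones).
Down a perfect octave from D##3: D##2 (12 semitones down).
A minor third up from D##2 is F##2.

F##2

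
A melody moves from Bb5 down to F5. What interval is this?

P4

Descending from Bb5 to F5 is the same interval as ascending F5 to Bb5.
F to B spans four letter names (F-G-A-B), so the interval is some kind of fourth.
The perfect fourth spans 5 semitones, and F5 to Bb5 is exactly 5 semitones — so this is a perfect fourth.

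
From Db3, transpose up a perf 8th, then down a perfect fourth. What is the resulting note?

A perfect octave up from Db3 is Db4.
Down a perfect fourth from Db4: Ab3 (5 semitones down).

Ab3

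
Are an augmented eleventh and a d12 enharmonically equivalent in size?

Yes

An augmented eleventh = 18 semitones = a diminished twelfth; enharmonically equal.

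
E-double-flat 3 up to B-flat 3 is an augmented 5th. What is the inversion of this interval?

diminished 4th

Inverted interval numbers add to nine, so a fifth pairs with a fourth (5 + 4 = 9).
And augmented becomes diminished under inversion, so we get a diminished fourth.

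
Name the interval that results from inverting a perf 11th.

First reduce the compound perfect eleventh to its simple form, a perfect fourth.
Inverted interval numbers add to nine, so a fourth pairs with a fifth (4 + 5 = 9).
The quality also flips — perfect stays perfect — giving a perfect fifth.

perfect 5th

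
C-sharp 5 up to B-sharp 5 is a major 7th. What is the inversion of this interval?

minor second

Interval numbers invert to sum to nine: 7 + 2 = 9, so a seventh inverts to a second.
And major becomes minor under inversion, so we get a minor second.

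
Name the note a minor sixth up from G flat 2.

E double-flat 3

The sixth takes the letter from G up to E.
A minor sixth is 8 semitones; 8 semitones up from Gb2 gives Ebb3.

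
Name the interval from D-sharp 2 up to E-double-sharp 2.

D to E spans two letter names (D-E) — that makes it a second of some quality.
The major second is 2 semitones; here we have 3, one semitone wider: augmented.

augmented second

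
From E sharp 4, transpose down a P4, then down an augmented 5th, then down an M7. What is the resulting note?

E#4 down a perfect fourth → B#3 (5 semitones).
An augmented fifth down from B#3 is E3.
E3 down a major seventh → F2 (11 semitones).

F 2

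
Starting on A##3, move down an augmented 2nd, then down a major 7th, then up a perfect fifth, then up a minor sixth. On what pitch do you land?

Down an augmented second from A##3: G#3 (3 semitones down).
A major seventh down from G#3 is A2.
A perfect fifth up from A2 is E3.
Up a minor sixth from E3: C4 (8 semitones up).

C4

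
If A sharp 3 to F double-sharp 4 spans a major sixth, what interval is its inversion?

The rule of nine gives the new number: 9 − 6 = 3, so a sixth becomes a third.
The quality also flips — major becomes minor — giving a minor third.

minor 3rd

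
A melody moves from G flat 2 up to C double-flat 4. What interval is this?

diminished 11th

G to C spans four letter names (G-A-B-C), plus an octave, so the interval is some kind of eleventh.
A perfect eleventh would be 17 semitones; Gb2 to Cbb4 is 16, one semitone narrower, so the interval is diminished.
(Equivalently, a compound diminished fourth: a diminished fourth plus an octave.)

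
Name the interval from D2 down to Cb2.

Descending from D2 to Cb2 is the same interval as ascending Cb2 to D2.
C to D spans two letter names (C-D) — that makes it a second of some quality.
A major second would be 2 semitones; Cb2 to D2 is 3, one semitone wider, so the interval is augmented.

augmented second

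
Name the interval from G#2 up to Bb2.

G to B spans three letter names (G-A-B), so the interval is some kind of third.
A major third would be 4 semitones; G#2 to Bb2 is 2, two semitones narrower, so the interval is diminished.

diminished 3rd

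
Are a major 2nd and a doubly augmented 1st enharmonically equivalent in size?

Both span 2 semitones: a major second and a doubly augmented unison are the same chromatic distance.

Yes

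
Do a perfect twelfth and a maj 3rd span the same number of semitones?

No

19 semitones (perfect twelfth) vs 4 semitones (major third): not equal.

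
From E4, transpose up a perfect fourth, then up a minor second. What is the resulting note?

E4 up a perfect fourth → A4 (5 semitones).
Up a minor second from A4: Bb4 (1 semitone up).

Bb4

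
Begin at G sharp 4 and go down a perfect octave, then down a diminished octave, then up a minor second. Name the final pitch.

A sharp 2

G#4 down a perfect octave → G#3 (12 semitones).
G#3 down a diminished octave → G##2 (11 semitones).
G##2 up a minor second → A#2 (1 semitone).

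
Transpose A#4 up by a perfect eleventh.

Counting four letter names plus an octave up from A lands on D.
A perfect eleventh spans 17 semitones, so from A#4 the target pitch is D#6.

D#6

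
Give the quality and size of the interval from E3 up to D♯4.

M7

E to D spans seven letter names (E-F-G-A-B-C-D) — that makes it a seventh of some quality.
E3 to D#4 is 11 semitones, matching the major seventh exactly, so the quality is major.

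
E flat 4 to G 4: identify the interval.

E to G spans three letter names (E-F-G) — that makes it a third of some quality.
The major third spans 4 semitones, and Eb4 to G4 is exactly 4 semitones — so this is a major third.

major third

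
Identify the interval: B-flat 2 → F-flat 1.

Descending from Bb2 to Fb1 is the same interval as ascending Fb1 to Bb2.
F to B spans four letter names (F-G-A-B), plus an octave, so the interval is some kind of eleventh.
Fb1 to Bb2 spans 18 semitones — one semitone wider than the perfect eleventh (17) — giving an augmented eleventh.
(Equivalently, a compound augmented fourth: an augmented fourth plus an octave.)

augmented eleventh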